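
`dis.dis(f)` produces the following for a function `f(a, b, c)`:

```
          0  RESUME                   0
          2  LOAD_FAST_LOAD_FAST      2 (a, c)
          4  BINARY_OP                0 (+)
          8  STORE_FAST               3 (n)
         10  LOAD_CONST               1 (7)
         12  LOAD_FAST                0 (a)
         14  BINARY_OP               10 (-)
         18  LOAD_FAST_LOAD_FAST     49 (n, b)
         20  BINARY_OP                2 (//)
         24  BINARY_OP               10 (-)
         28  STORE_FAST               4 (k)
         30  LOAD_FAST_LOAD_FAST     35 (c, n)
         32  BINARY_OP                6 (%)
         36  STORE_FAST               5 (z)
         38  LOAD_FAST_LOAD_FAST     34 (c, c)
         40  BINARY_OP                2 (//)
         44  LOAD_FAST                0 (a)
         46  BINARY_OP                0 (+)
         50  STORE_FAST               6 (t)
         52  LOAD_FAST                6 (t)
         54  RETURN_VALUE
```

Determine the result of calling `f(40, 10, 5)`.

LOAD_FAST_LOAD_FAST a,c → push 40,5. Stack: [40, 5]
BINARY_OP + → 40 + 5 = 45. Stack: [45]
STORE_FAST n → n=45. Stack: []
LOAD_CONST → push 7. Stack: [7]
LOAD_FAST a → push 40. Stack: [7, 40]
BINARY_OP - → 7 - 40 = -33. Stack: [-33]
LOAD_FAST_LOAD_FAST n,b → push 45,10. Stack: [-33, 45, 10]
BINARY_OP // → 45 // 10 = 4. Stack: [-33, 4]
BINARY_OP - → -33 - 4 = -37. Stack: [-37]
STORE_FAST k → k=-37. Stack: []
LOAD_FAST_LOAD_FAST c,n → push 5,45. Stack: [5, 45]
BINARY_OP % → 5 % 45 = 5. Stack: [5]
STORE_FAST z → z=5. Stack: []
LOAD_FAST_LOAD_FAST c,c → push 5,5. Stack: [5, 5]
BINARY_OP // → 5 // 5 = 1. Stack: [1]
LOAD_FAST a → push 40. Stack: [1, 40]
BINARY_OP + → 1 + 40 = 41. Stack: [41]
STORE_FAST t → t=41. Stack: []
LOAD_FAST t → push 41. Stack: [41]
RETURN_VALUE → return 41.

41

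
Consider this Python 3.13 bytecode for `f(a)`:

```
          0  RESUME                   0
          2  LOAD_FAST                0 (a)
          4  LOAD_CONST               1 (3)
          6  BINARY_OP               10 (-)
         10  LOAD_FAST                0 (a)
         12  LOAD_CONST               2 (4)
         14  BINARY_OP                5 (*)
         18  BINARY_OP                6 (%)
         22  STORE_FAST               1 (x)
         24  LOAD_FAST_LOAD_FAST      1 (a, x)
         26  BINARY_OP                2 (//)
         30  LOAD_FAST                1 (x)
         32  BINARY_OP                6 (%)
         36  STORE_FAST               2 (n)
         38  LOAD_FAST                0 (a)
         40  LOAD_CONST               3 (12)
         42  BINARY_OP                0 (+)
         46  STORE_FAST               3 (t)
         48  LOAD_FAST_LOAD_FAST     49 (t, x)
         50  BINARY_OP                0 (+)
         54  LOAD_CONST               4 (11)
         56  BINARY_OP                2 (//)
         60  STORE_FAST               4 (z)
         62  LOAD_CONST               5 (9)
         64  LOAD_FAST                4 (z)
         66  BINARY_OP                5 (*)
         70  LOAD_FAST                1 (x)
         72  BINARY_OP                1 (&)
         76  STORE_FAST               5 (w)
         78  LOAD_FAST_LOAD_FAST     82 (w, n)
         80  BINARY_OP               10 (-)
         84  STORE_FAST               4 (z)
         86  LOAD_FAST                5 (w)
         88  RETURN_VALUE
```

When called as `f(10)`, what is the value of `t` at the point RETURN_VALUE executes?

LOAD_FAST a → push 10. Stack: [10]
LOAD_CONST → push 3. Stack: [10, 3]
BINARY_OP - → 10 - 3 = 7. Stack: [7]
LOAD_FAST a → push 10. Stack: [7, 10]
LOAD_CONST → push 4. Stack: [7, 10, 4]
BINARY_OP * → 10 * 4 = 40. Stack: [7, 40]
BINARY_OP % → 7 % 40 = 7. Stack: [7]
STORE_FAST x → x=7. Stack: []
LOAD_FAST_LOAD_FAST a,x → push 10,7. Stack: [10, 7]
BINARY_OP // → 10 // 7 = 1. Stack: [1]
LOAD_FAST x → push 7. Stack: [1, 7]
BINARY_OP % → 1 % 7 = 1. Stack: [1]
STORE_FAST n → n=1. Stack: []
LOAD_FAST a → push 10. Stack: [10]
LOAD_CONST → push 12. Stack: [10, 12]
BINARY_OP + → 10 + 12 = 22. Stack: [22]
STORE_FAST t → t=22. Stack: []
LOAD_FAST_LOAD_FAST t,x → push 22,7. Stack: [22, 7]
BINARY_OP + → 22 + 7 = 29. Stack: [29]
LOAD_CONST → push 11. Stack: [29, 11]
BINARY_OP // → 29 // 11 = 2. Stack: [2]
STORE_FAST z → z=2. Stack: []
LOAD_CONST → push 9. Stack: [9]
LOAD_FAST z → push 2. Stack: [9, 2]
BINARY_OP * → 9 * 2 = 18. Stack: [18]
LOAD_FAST x → push 7. Stack: [18, 7]
BINARY_OP & → 18 & 7 = 2. Stack: [2]
STORE_FAST w → w=2. Stack: []
LOAD_FAST_LOAD_FAST w,n → push 2,1. Stack: [2, 1]
BINARY_OP - → 2 - 1 = 1. Stack: [1]
STORE_FAST z → z=1. Stack: []
LOAD_FAST w → push 2. Stack: [2]
RETURN_VALUE → return 2.

22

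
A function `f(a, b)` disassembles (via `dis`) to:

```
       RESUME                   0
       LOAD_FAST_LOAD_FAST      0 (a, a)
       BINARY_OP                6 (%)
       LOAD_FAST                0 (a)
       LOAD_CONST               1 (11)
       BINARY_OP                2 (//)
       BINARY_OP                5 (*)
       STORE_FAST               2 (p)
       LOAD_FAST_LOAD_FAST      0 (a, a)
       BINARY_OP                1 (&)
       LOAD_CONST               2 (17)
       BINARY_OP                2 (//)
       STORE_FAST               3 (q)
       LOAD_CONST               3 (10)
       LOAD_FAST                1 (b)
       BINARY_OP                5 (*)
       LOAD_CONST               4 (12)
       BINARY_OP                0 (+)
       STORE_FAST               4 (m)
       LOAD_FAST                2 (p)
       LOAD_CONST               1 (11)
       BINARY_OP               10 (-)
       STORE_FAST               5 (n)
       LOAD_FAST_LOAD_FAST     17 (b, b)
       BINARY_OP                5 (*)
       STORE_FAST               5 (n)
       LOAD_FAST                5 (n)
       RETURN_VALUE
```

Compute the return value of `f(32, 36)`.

LOAD_FAST_LOAD_FAST a,a → push 32,32. Stack: [32, 32]
BINARY_OP % → 32 % 32 = 0. Stack: [0]
LOAD_FAST a → push 32. Stack: [0, 32]
LOAD_CONST → push 11. Stack: [0, 32, 11]
BINARY_OP // → 32 // 11 = 2. Stack: [0, 2]
BINARY_OP * → 0 * 2 = 0. Stack: [0]
STORE_FAST p → p=0. Stack: []
LOAD_FAST_LOAD_FAST a,a → push 32,32. Stack: [32, 32]
BINARY_OP & → 32 & 32 = 32. Stack: [32]
LOAD_CONST → push 17. Stack: [32, 17]
BINARY_OP // → 32 // 17 = 1. Stack: [1]
STORE_FAST q → q=1. Stack: []
LOAD_CONST → push 10. Stack: [10]
LOAD_FAST b → push 36. Stack: [10, 36]
BINARY_OP * → 10 * 36 = 360. Stack: [360]
LOAD_CONST → push 12. Stack: [360, 12]
BINARY_OP + → 360 + 12 = 372. Stack: [372]
STORE_FAST m → m=372. Stack: []
LOAD_FAST p → push 0. Stack: [0]
LOAD_CONST → push 11. Stack: [0, 11]
BINARY_OP - → 0 - 11 = -11. Stack: [-11]
STORE_FAST n → n=-11. Stack: []
LOAD_FAST_LOAD_FAST b,b → push 36,36. Stack: [36, 36]
BINARY_OP * → 36 * 36 = 1296. Stack: [1296]
STORE_FAST n → n=1296. Stack: []
LOAD_FAST n → push 1296. Stack: [1296]
RETURN_VALUE → return 1296.

1296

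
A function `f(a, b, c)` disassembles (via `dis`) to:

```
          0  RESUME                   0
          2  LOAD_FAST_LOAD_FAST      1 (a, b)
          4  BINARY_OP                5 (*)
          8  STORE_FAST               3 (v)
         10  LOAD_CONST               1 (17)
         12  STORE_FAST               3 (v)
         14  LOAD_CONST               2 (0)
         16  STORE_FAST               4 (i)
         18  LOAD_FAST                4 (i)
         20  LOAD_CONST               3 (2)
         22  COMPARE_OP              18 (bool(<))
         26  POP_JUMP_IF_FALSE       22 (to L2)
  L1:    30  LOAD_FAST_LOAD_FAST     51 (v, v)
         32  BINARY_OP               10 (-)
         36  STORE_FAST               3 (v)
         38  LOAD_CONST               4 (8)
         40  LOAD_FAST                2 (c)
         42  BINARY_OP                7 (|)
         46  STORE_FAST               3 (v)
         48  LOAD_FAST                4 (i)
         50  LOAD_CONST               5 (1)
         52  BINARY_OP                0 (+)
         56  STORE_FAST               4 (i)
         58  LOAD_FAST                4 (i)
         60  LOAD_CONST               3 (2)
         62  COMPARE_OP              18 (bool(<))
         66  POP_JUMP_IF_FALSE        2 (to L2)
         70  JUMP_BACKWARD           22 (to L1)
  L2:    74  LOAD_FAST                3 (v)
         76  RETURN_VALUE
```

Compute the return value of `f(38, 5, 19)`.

LOAD_FAST_LOAD_FAST a,b → push 38,5. Stack: [38, 5]
BINARY_OP * → 38 * 5 = 190. Stack: [190]
STORE_FAST v → v=190. Stack: []
LOAD_CONST → push 17. Stack: [17]
STORE_FAST v → v=17. Stack: []
LOAD_CONST → push 0. Stack: [0]
STORE_FAST i → i=0. Stack: []
LOAD_FAST i → push 0. Stack: [0]
LOAD_CONST → push 2. Stack: [0, 2]
COMPARE_OP bool(<) → 0 vs 2 = True. Stack: [True]
POP_JUMP_IF_FALSE → pop True; no jump. Stack: []
LOAD_FAST_LOAD_FAST v,v → push 17,17. Stack: [17, 17]
BINARY_OP - → 17 - 17 = 0. Stack: [0]
STORE_FAST v → v=0. Stack: []
LOAD_CONST → push 8. Stack: [8]
LOAD_FAST c → push 19. Stack: [8, 19]
BINARY_OP | → 8 | 19 = 27. Stack: [27]
STORE_FAST v → v=27. Stack: []
LOAD_FAST i → push 0. Stack: [0]
LOAD_CONST → push 1. Stack: [0, 1]
BINARY_OP + → 0 + 1 = 1. Stack: [1]
STORE_FAST i → i=1. Stack: []
LOAD_FAST i → push 1. Stack: [1]
LOAD_CONST → push 2. Stack: [1, 2]
COMPARE_OP bool(<) → 1 vs 2 = True. Stack: [True]
POP_JUMP_IF_FALSE → pop True; no jump. Stack: []
LOAD_FAST_LOAD_FAST v,v → push 27,27. Stack: [27, 27]
BINARY_OP - → 27 - 27 = 0. Stack: [0]
STORE_FAST v → v=0. Stack: []
LOAD_CONST → push 8. Stack: [8]
LOAD_FAST c → push 19. Stack: [8, 19]
BINARY_OP | → 8 | 19 = 27. Stack: [27]
STORE_FAST v → v=27. Stack: []
LOAD_FAST i → push 1. Stack: [1]
LOAD_CONST → push 1. Stack: [1, 1]
BINARY_OP + → 1 + 1 = 2. Stack: [2]
STORE_FAST i → i=2. Stack: []
LOAD_FAST i → push 2. Stack: [2]
LOAD_CONST → push 2. Stack: [2, 2]
COMPARE_OP bool(<) → 2 vs 2 = False. Stack: [False]
POP_JUMP_IF_FALSE → pop False; jump. Stack: []
LOAD_FAST v → push 27. Stack: [27]
RETURN_VALUE → return 27.

27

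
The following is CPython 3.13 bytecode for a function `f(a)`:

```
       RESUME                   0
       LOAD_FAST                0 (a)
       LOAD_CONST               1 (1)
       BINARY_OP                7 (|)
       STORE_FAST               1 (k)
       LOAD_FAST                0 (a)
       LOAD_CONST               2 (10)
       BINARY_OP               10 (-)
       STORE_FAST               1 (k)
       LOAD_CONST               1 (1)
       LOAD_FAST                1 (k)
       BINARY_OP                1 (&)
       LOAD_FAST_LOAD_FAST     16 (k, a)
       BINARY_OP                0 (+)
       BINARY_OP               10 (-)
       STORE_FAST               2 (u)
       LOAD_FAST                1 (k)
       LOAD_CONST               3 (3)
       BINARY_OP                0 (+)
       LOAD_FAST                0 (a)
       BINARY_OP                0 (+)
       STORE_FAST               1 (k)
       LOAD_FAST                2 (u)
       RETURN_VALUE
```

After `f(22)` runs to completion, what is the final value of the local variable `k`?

LOAD_FAST a → push 22. Stack: [22]
LOAD_CONST → push 1. Stack: [22, 1]
BINARY_OP | → 22 | 1 = 23. Stack: [23]
STORE_FAST k → k=23. Stack: []
LOAD_FAST a → push 22. Stack: [22]
LOAD_CONST → push 10. Stack: [22, 10]
BINARY_OP - → 22 - 10 = 12. Stack: [12]
STORE_FAST k → k=12. Stack: []
LOAD_CONST → push 1. Stack: [1]
LOAD_FAST k → push 12. Stack: [1, 12]
BINARY_OP & → 1 & 12 = 0. Stack: [0]
LOAD_FAST_LOAD_FAST k,a → push 12,22. Stack: [0, 12, 22]
BINARY_OP + → 12 + 22 = 34. Stack: [0, 34]
BINARY_OP - → 0 - 34 = -34. Stack: [-34]
STORE_FAST u → u=-34. Stack: []
LOAD_FAST k → push 12. Stack: [12]
LOAD_CONST → push 3. Stack: [12, 3]
BINARY_OP + → 12 + 3 = 15. Stack: [15]
LOAD_FAST a → push 22. Stack: [15, 22]
BINARY_OP + → 15 + 22 = 37. Stack: [37]
STORE_FAST k → k=37. Stack: []
LOAD_FAST u → push -34. Stack: [-34]
RETURN_VALUE → return -34.

37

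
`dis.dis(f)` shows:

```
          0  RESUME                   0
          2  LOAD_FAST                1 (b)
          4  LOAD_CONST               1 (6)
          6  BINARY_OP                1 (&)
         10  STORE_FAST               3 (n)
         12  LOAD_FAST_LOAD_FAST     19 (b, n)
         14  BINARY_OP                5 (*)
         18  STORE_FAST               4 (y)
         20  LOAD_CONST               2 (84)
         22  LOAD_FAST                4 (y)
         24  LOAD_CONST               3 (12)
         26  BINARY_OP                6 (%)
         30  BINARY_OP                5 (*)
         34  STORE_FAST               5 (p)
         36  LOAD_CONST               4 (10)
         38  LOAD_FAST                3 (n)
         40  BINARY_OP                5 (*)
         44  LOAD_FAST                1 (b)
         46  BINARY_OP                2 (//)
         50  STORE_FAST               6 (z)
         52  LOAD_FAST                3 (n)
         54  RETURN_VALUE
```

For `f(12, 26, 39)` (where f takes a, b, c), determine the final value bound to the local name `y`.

52

LOAD_FAST b → push 26. Stack: [26]
LOAD_CONST → push 6. Stack: [26, 6]
BINARY_OP & → 26 & 6 = 2. Stack: [2]
STORE_FAST n → n=2. Stack: []
LOAD_FAST_LOAD_FAST b,n → push 26,2. Stack: [26, 2]
BINARY_OP * → 26 * 2 = 52. Stack: [52]
STORE_FAST y → y=52. Stack: []
LOAD_CONST → push 84. Stack: [84]
LOAD_FAST y → push 52. Stack: [84, 52]
LOAD_CONST → push 12. Stack: [84, 52, 12]
BINARY_OP % → 52 % 12 = 4. Stack: [84, 4]
BINARY_OP * → 84 * 4 = 336. Stack: [336]
STORE_FAST p → p=336. Stack: []
LOAD_CONST → push 10. Stack: [10]
LOAD_FAST n → push 2. Stack: [10, 2]
BINARY_OP * → 10 * 2 = 20. Stack: [20]
LOAD_FAST b → push 26. Stack: [20, 26]
BINARY_OP // → 20 // 26 = 0. Stack: [0]
STORE_FAST z → z=0. Stack: []
LOAD_FAST n → push 2. Stack: [2]
RETURN_VALUE → return 2.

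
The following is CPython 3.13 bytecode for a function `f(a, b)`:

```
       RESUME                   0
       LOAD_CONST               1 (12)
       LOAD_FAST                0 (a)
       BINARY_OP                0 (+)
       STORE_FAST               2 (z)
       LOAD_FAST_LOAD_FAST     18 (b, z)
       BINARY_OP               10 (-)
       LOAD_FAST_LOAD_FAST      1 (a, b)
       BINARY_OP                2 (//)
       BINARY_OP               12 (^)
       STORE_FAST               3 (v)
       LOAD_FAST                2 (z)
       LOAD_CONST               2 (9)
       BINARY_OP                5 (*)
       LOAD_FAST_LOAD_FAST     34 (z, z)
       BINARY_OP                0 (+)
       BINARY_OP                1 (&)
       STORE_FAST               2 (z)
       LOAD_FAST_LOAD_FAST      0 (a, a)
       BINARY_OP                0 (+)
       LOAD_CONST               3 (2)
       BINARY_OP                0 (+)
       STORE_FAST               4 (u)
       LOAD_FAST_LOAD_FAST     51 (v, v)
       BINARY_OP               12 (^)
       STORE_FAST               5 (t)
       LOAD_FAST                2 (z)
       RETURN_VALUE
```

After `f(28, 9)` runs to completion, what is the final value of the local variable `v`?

-30

LOAD_CONST → push 12. Stack: [12]
LOAD_FAST a → push 28. Stack: [12, 28]
BINARY_OP + → 12 + 28 = 40. Stack: [40]
STORE_FAST z → z=40. Stack: []
LOAD_FAST_LOAD_FAST b,z → push 9,40. Stack: [9, 40]
BINARY_OP - → 9 - 40 = -31. Stack: [-31]
LOAD_FAST_LOAD_FAST a,b → push 28,9. Stack: [-31, 28, 9]
BINARY_OP // → 28 // 9 = 3. Stack: [-31, 3]
BINARY_OP ^ → -31 ^ 3 = -30. Stack: [-30]
STORE_FAST v → v=-30. Stack: []
LOAD_FAST z → push 40. Stack: [40]
LOAD_CONST → push 9. Stack: [40, 9]
BINARY_OP * → 40 * 9 = 360. Stack: [360]
LOAD_FAST_LOAD_FAST z,z → push 40,40. Stack: [360, 40, 40]
BINARY_OP + → 40 + 40 = 80. Stack: [360, 80]
BINARY_OP & → 360 & 80 = 64. Stack: [64]
STORE_FAST z → z=64. Stack: []
LOAD_FAST_LOAD_FAST a,a → push 28,28. Stack: [28, 28]
BINARY_OP + → 28 + 28 = 56. Stack: [56]
LOAD_CONST → push 2. Stack: [56, 2]
BINARY_OP + → 56 + 2 = 58. Stack: [58]
STORE_FAST u → u=58. Stack: []
LOAD_FAST_LOAD_FAST v,v → push -30,-30. Stack: [-30, -30]
BINARY_OP ^ → -30 ^ -30 = 0. Stack: [0]
STORE_FAST t → t=0. Stack: []
LOAD_FAST z → push 64. Stack: [64]
RETURN_VALUE → return 64.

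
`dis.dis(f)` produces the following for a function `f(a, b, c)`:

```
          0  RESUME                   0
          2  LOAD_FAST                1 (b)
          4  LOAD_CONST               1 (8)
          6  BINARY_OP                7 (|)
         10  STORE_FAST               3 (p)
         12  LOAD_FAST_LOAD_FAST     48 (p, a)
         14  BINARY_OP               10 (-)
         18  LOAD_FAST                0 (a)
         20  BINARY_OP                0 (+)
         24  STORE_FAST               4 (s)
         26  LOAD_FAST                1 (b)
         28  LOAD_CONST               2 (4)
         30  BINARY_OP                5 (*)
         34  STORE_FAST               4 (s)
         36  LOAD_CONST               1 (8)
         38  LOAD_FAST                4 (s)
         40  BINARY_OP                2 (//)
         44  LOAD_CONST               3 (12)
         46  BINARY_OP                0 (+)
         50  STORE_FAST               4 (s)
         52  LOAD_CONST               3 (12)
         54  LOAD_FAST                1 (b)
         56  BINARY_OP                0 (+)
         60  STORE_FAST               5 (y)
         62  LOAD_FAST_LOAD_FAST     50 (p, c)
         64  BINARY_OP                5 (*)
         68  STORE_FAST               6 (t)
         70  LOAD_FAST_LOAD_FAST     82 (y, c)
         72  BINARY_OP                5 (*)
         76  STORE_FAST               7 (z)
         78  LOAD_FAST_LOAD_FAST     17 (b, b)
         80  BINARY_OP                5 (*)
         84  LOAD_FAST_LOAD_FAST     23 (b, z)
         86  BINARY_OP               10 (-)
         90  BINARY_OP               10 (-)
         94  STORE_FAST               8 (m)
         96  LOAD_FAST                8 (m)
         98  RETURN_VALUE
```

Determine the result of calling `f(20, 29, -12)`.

320

LOAD_FAST b → push 29. Stack: [29]
LOAD_CONST → push 8. Stack: [29, 8]
BINARY_OP | → 29 | 8 = 29. Stack: [29]
STORE_FAST p → p=29. Stack: []
LOAD_FAST_LOAD_FAST p,a → push 29,20. Stack: [29, 20]
BINARY_OP - → 29 - 20 = 9. Stack: [9]
LOAD_FAST a → push 20. Stack: [9, 20]
BINARY_OP + → 9 + 20 = 29. Stack: [29]
STORE_FAST s → s=29. Stack: []
LOAD_FAST b → push 29. Stack: [29]
LOAD_CONST → push 4. Stack: [29, 4]
BINARY_OP * → 29 * 4 = 116. Stack: [116]
STORE_FAST s → s=116. Stack: []
LOAD_CONST → push 8. Stack: [8]
LOAD_FAST s → push 116. Stack: [8, 116]
BINARY_OP // → 8 // 116 = 0. Stack: [0]
LOAD_CONST → push 12. Stack: [0, 12]
BINARY_OP + → 0 + 12 = 12. Stack: [12]
STORE_FAST s → s=12. Stack: []
LOAD_CONST → push 12. Stack: [12]
LOAD_FAST b → push 29. Stack: [12, 29]
BINARY_OP + → 12 + 29 = 41. Stack: [41]
STORE_FAST y → y=41. Stack: []
LOAD_FAST_LOAD_FAST p,c → push 29,-12. Stack: [29, -12]
BINARY_OP * → 29 * -12 = -348. Stack: [-348]
STORE_FAST t → t=-348. Stack: []
LOAD_FAST_LOAD_FAST y,c → push 41,-12. Stack: [41, -12]
BINARY_OP * → 41 * -12 = -492. Stack: [-492]
STORE_FAST z → z=-492. Stack: []
LOAD_FAST_LOAD_FAST b,b → push 29,29. Stack: [29, 29]
BINARY_OP * → 29 * 29 = 841. Stack: [841]
LOAD_FAST_LOAD_FAST b,z → push 29,-492. Stack: [841, 29, -492]
BINARY_OP - → 29 - -492 = 521. Stack: [841, 521]
BINARY_OP - → 841 - 521 = 320. Stack: [320]
STORE_FAST m → m=320. Stack: []
LOAD_FAST m → push 320. Stack: [320]
RETURN_VALUE → return 320.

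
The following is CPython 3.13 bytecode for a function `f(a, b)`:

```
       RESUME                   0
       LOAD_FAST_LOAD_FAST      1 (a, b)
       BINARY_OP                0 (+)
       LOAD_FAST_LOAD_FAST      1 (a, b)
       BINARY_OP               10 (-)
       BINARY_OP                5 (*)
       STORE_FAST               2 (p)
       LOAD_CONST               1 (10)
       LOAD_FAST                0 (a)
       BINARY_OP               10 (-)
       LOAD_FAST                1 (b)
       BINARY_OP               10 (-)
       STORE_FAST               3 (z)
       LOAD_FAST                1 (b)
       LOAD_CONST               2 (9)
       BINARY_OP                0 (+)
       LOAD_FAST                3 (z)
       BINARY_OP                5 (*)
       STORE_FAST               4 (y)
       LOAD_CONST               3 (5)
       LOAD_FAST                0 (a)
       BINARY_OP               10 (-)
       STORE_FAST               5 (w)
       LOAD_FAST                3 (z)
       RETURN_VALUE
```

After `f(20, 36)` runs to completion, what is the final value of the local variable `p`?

LOAD_FAST_LOAD_FAST a,b → push 20,36. Stack: [20, 36]
BINARY_OP + → 20 + 36 = 56. Stack: [56]
LOAD_FAST_LOAD_FAST a,b → push 20,36. Stack: [56, 20, 36]
BINARY_OP - → 20 - 36 = -16. Stack: [56, -16]
BINARY_OP * → 56 * -16 = -896. Stack: [-896]
STORE_FAST p → p=-896. Stack: []
LOAD_CONST → push 10. Stack: [10]
LOAD_FAST a → push 20. Stack: [10, 20]
BINARY_OP - → 10 - 20 = -10. Stack: [-10]
LOAD_FAST b → push 36. Stack: [-10, 36]
BINARY_OP - → -10 - 36 = -46. Stack: [-46]
STORE_FAST z → z=-46. Stack: []
LOAD_FAST b → push 36. Stack: [36]
LOAD_CONST → push 9. Stack: [36, 9]
BINARY_OP + → 36 + 9 = 45. Stack: [45]
LOAD_FAST z → push -46. Stack: [45, -46]
BINARY_OP * → 45 * -46 = -2070. Stack: [-2070]
STORE_FAST y → y=-2070. Stack: []
LOAD_CONST → push 5. Stack: [5]
LOAD_FAST a → push 20. Stack: [5, 20]
BINARY_OP - → 5 - 20 = -15. Stack: [-15]
STORE_FAST w → w=-15. Stack: []
LOAD_FAST z → push -46. Stack: [-46]
RETURN_VALUE → return -46.

-896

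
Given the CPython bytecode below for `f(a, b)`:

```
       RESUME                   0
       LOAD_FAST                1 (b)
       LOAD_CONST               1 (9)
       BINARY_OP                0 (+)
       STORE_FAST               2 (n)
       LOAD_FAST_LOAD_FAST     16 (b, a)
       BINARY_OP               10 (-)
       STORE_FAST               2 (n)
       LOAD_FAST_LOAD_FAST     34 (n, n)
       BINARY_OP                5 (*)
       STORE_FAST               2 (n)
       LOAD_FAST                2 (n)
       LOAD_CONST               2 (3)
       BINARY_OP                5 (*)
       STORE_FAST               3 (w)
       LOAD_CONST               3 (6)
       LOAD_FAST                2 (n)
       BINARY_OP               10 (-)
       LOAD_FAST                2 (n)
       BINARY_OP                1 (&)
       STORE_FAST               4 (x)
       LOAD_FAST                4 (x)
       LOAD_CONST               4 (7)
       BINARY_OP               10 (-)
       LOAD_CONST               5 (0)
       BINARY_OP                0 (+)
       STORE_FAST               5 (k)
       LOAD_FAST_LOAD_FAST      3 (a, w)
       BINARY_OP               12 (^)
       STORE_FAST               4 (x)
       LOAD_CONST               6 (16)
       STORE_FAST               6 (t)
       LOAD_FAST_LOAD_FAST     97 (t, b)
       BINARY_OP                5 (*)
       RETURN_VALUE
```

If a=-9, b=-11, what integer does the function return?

LOAD_FAST b → push -11. Stack: [-11]
LOAD_CONST → push 9. Stack: [-11, 9]
BINARY_OP + → -11 + 9 = -2. Stack: [-2]
STORE_FAST n → n=-2. Stack: []
LOAD_FAST_LOAD_FAST b,a → push -11,-9. Stack: [-11, -9]
BINARY_OP - → -11 - -9 = -2. Stack: [-2]
STORE_FAST n → n=-2. Stack: []
LOAD_FAST_LOAD_FAST n,n → push -2,-2. Stack: [-2, -2]
BINARY_OP * → -2 * -2 = 4. Stack: [4]
STORE_FAST n → n=4. Stack: []
LOAD_FAST n → push 4. Stack: [4]
LOAD_CONST → push 3. Stack: [4, 3]
BINARY_OP * → 4 * 3 = 12. Stack: [12]
STORE_FAST w → w=12. Stack: []
LOAD_CONST → push 6. Stack: [6]
LOAD_FAST n → push 4. Stack: [6, 4]
BINARY_OP - → 6 - 4 = 2. Stack: [2]
LOAD_FAST n → push 4. Stack: [2, 4]
BINARY_OP & → 2 & 4 = 0. Stack: [0]
STORE_FAST x → x=0. Stack: []
LOAD_FAST x → push 0. Stack: [0]
LOAD_CONST → push 7. Stack: [0, 7]
BINARY_OP - → 0 - 7 = -7. Stack: [-7]
LOAD_CONST → push 0. Stack: [-7, 0]
BINARY_OP + → -7 + 0 = -7. Stack: [-7]
STORE_FAST k → k=-7. Stack: []
LOAD_FAST_LOAD_FAST a,w → push -9,12. Stack: [-9, 12]
BINARY_OP ^ → -9 ^ 12 = -5. Stack: [-5]
STORE_FAST x → x=-5. Stack: []
LOAD_CONST → push 16. Stack: [16]
STORE_FAST t → t=16. Stack: []
LOAD_FAST_LOAD_FAST t,b → push 16,-11. Stack: [16, -11]
BINARY_OP * → 16 * -11 = -176. Stack: [-176]
RETURN_VALUE → return -176.

-176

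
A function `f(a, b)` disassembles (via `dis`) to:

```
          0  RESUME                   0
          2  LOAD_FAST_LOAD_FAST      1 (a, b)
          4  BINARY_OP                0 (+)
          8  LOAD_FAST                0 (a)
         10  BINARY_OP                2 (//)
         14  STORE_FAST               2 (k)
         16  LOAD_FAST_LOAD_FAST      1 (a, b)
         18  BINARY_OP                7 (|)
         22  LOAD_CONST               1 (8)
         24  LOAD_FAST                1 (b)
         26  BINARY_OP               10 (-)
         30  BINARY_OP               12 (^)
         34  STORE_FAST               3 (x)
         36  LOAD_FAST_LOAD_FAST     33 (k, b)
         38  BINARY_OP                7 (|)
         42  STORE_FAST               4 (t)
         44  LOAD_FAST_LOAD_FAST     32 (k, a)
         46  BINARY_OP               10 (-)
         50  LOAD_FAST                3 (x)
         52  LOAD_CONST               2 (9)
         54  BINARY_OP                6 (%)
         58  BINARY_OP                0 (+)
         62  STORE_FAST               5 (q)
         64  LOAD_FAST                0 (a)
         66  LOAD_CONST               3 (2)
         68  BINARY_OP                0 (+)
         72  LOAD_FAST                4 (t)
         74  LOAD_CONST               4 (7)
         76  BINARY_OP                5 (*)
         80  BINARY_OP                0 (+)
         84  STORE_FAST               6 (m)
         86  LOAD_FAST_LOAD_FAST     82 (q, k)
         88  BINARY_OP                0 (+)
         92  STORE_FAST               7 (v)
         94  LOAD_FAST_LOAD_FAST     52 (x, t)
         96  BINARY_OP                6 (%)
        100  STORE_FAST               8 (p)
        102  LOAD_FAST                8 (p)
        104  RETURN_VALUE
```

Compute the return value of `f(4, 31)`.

LOAD_FAST_LOAD_FAST a,b → push 4,31. Stack: [4, 31]
BINARY_OP + → 4 + 31 = 35. Stack: [35]
LOAD_FAST a → push 4. Stack: [35, 4]
BINARY_OP // → 35 // 4 = 8. Stack: [8]
STORE_FAST k → k=8. Stack: []
LOAD_FAST_LOAD_FAST a,b → push 4,31. Stack: [4, 31]
BINARY_OP | → 4 | 31 = 31. Stack: [31]
LOAD_CONST → push 8. Stack: [31, 8]
LOAD_FAST b → push 31. Stack: [31, 8, 31]
BINARY_OP - → 8 - 31 = -23. Stack: [31, -23]
BINARY_OP ^ → 31 ^ -23 = -10. Stack: [-10]
STORE_FAST x → x=-10. Stack: []
LOAD_FAST_LOAD_FAST k,b → push 8,31. Stack: [8, 31]
BINARY_OP | → 8 | 31 = 31. Stack: [31]
STORE_FAST t → t=31. Stack: []
LOAD_FAST_LOAD_FAST k,a → push 8,4. Stack: [8, 4]
BINARY_OP - → 8 - 4 = 4. Stack: [4]
LOAD_FAST x → push -10. Stack: [4, -10]
LOAD_CONST → push 9. Stack: [4, -10, 9]
BINARY_OP % → -10 % 9 = 8. Stack: [4, 8]
BINARY_OP + → 4 + 8 = 12. Stack: [12]
STORE_FAST q → q=12. Stack: []
LOAD_FAST a → push 4. Stack: [4]
LOAD_CONST → push 2. Stack: [4, 2]
BINARY_OP + → 4 + 2 = 6. Stack: [6]
LOAD_FAST t → push 31. Stack: [6, 31]
LOAD_CONST → push 7. Stack: [6, 31, 7]
BINARY_OP * → 31 * 7 = 217. Stack: [6, 217]
BINARY_OP + → 6 + 217 = 223. Stack: [223]
STORE_FAST m → m=223. Stack: []
LOAD_FAST_LOAD_FAST q,k → push 12,8. Stack: [12, 8]
BINARY_OP + → 12 + 8 = 20. Stack: [20]
STORE_FAST v → v=20. Stack: []
LOAD_FAST_LOAD_FAST x,t → push -10,31. Stack: [-10, 31]
BINARY_OP % → -10 % 31 = 21. Stack: [21]
STORE_FAST p → p=21. Stack: []
LOAD_FAST p → push 21. Stack: [21]
RETURN_VALUE → return 21.

21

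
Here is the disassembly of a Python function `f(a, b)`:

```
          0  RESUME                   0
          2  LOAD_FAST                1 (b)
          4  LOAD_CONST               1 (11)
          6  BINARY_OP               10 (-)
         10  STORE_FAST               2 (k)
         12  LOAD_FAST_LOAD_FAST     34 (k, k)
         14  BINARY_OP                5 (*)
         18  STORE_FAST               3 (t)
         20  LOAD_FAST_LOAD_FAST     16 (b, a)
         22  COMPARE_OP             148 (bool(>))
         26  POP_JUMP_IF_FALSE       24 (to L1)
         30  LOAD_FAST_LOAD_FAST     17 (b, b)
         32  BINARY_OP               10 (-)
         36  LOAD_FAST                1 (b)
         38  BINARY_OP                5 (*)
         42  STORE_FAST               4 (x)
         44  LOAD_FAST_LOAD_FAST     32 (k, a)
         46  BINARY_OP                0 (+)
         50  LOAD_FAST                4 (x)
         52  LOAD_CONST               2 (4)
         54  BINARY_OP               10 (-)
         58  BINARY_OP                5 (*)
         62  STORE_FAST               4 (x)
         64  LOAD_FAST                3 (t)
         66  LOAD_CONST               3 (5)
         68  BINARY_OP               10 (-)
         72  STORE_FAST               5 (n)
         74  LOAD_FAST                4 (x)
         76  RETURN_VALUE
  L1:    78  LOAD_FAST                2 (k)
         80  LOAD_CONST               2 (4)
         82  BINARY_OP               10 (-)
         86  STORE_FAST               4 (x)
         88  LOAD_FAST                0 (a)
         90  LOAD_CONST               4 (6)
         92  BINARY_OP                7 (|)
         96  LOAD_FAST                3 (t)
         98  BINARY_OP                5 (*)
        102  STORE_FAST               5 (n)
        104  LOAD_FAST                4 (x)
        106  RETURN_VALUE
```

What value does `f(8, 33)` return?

LOAD_FAST b → push 33. Stack: [33]
LOAD_CONST → push 11. Stack: [33, 11]
BINARY_OP - → 33 - 11 = 22. Stack: [22]
STORE_FAST k → k=22. Stack: []
LOAD_FAST_LOAD_FAST k,k → push 22,22. Stack: [22, 22]
BINARY_OP * → 22 * 22 = 484. Stack: [484]
STORE_FAST t → t=484. Stack: []
LOAD_FAST_LOAD_FAST b,a → push 33,8. Stack: [33, 8]
COMPARE_OP bool(>) → 33 vs 8 = True. Stack: [True]
POP_JUMP_IF_FALSE → pop True; no jump. Stack: []
LOAD_FAST_LOAD_FAST b,b → push 33,33. Stack: [33, 33]
BINARY_OP - → 33 - 33 = 0. Stack: [0]
LOAD_FAST b → push 33. Stack: [0, 33]
BINARY_OP * → 0 * 33 = 0. Stack: [0]
STORE_FAST x → x=0. Stack: []
LOAD_FAST_LOAD_FAST k,a → push 22,8. Stack: [22, 8]
BINARY_OP + → 22 + 8 = 30. Stack: [30]
LOAD_FAST x → push 0. Stack: [30, 0]
LOAD_CONST → push 4. Stack: [30, 0, 4]
BINARY_OP - → 0 - 4 = -4. Stack: [30, -4]
BINARY_OP * → 30 * -4 = -120. Stack: [-120]
STORE_FAST x → x=-120. Stack: []
LOAD_FAST t → push 484. Stack: [484]
LOAD_CONST → push 5. Stack: [484, 5]
BINARY_OP - → 484 - 5 = 479. Stack: [479]
STORE_FAST n → n=479. Stack: []
LOAD_FAST x → push -120. Stack: [-120]
RETURN_VALUE → return -120.

-120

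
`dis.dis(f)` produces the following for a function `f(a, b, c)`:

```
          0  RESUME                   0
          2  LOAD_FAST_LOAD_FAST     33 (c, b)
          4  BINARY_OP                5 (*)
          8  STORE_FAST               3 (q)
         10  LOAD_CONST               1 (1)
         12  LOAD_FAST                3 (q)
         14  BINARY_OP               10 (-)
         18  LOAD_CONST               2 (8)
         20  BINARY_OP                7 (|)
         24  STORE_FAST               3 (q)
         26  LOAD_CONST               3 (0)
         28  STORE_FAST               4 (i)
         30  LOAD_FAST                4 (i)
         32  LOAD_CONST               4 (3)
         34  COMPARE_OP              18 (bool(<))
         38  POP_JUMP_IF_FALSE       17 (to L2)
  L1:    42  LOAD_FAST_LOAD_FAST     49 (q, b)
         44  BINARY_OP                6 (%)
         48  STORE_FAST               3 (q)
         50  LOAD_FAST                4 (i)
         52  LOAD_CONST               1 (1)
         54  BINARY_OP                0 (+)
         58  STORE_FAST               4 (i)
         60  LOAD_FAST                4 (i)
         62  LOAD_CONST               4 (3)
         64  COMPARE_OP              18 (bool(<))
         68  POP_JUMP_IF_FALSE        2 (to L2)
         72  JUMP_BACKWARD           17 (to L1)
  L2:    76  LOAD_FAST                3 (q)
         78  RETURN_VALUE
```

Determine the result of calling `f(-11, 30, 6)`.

1

LOAD_FAST_LOAD_FAST c,b → push 6,30. Stack: [6, 30]
BINARY_OP * → 6 * 30 = 180. Stack: [180]
STORE_FAST q → q=180. Stack: []
LOAD_CONST → push 1. Stack: [1]
LOAD_FAST q → push 180. Stack: [1, 180]
BINARY_OP - → 1 - 180 = -179. Stack: [-179]
LOAD_CONST → push 8. Stack: [-179, 8]
BINARY_OP | → -179 | 8 = -179. Stack: [-179]
STORE_FAST q → q=-179. Stack: []
LOAD_CONST → push 0. Stack: [0]
STORE_FAST i → i=0. Stack: []
LOAD_FAST i → push 0. Stack: [0]
LOAD_CONST → push 3. Stack: [0, 3]
COMPARE_OP bool(<) → 0 vs 3 = True. Stack: [True]
POP_JUMP_IF_FALSE → pop True; no jump. Stack: []
LOAD_FAST_LOAD_FAST q,b → push -179,30. Stack: [-179, 30]
BINARY_OP % → -179 % 30 = 1. Stack: [1]
STORE_FAST q → q=1. Stack: []
LOAD_FAST i → push 0. Stack: [0]
LOAD_CONST → push 1. Stack: [0, 1]
BINARY_OP + → 0 + 1 = 1. Stack: [1]
STORE_FAST i → i=1. Stack: []
LOAD_FAST i → push 1. Stack: [1]
LOAD_CONST → push 3. Stack: [1, 3]
COMPARE_OP bool(<) → 1 vs 3 = True. Stack: [True]
POP_JUMP_IF_FALSE → pop True; no jump. Stack: []
LOAD_FAST_LOAD_FAST q,b → push 1,30. Stack: [1, 30]
BINARY_OP % → 1 % 30 = 1. Stack: [1]
STORE_FAST q → q=1. Stack: []
LOAD_FAST i → push 1. Stack: [1]
LOAD_CONST → push 1. Stack: [1, 1]
BINARY_OP + → 1 + 1 = 2. Stack: [2]
STORE_FAST i → i=2. Stack: []
LOAD_FAST i → push 2. Stack: [2]
LOAD_CONST → push 3. Stack: [2, 3]
COMPARE_OP bool(<) → 2 vs 3 = True. Stack: [True]
POP_JUMP_IF_FALSE → pop True; no jump. Stack: []
LOAD_FAST_LOAD_FAST q,b → push 1,30. Stack: [1, 30]
BINARY_OP % → 1 % 30 = 1. Stack: [1]
STORE_FAST q → q=1. Stack: []
LOAD_FAST i → push 2. Stack: [2]
LOAD_CONST → push 1. Stack: [2, 1]
BINARY_OP + → 2 + 1 = 3. Stack: [3]
STORE_FAST i → i=3. Stack: []
LOAD_FAST i → push 3. Stack: [3]
LOAD_CONST → push 3. Stack: [3, 3]
COMPARE_OP bool(<) → 3 vs 3 = False. Stack: [False]
POP_JUMP_IF_FALSE → pop False; jump. Stack: []
LOAD_FAST q → push 1. Stack: [1]
RETURN_VALUE → return 1.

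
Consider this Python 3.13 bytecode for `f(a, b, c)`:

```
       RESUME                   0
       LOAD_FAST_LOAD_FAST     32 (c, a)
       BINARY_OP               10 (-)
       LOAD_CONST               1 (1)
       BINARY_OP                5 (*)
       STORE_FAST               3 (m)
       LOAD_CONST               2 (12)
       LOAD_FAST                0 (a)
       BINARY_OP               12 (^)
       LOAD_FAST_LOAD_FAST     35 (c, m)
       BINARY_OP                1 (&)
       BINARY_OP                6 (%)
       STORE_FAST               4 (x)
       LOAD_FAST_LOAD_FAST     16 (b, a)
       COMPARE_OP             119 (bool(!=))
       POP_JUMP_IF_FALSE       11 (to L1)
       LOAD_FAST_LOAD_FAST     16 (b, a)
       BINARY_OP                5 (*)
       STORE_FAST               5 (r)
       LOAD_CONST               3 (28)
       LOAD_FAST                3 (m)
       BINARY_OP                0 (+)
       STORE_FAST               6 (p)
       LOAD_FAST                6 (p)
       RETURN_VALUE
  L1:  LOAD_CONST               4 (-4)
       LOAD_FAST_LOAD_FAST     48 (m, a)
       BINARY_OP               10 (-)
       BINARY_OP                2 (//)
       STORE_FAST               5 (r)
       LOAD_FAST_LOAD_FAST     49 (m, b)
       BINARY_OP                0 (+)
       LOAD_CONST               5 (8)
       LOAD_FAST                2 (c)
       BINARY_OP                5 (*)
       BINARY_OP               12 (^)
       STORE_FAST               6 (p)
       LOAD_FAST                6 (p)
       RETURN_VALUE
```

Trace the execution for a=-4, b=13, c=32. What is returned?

64

LOAD_FAST_LOAD_FAST c,a → push 32,-4. Stack: [32, -4]
BINARY_OP - → 32 - -4 = 36. Stack: [36]
LOAD_CONST → push 1. Stack: [36, 1]
BINARY_OP * → 36 * 1 = 36. Stack: [36]
STORE_FAST m → m=36. Stack: []
LOAD_CONST → push 12. Stack: [12]
LOAD_FAST a → push -4. Stack: [12, -4]
BINARY_OP ^ → 12 ^ -4 = -16. Stack: [-16]
LOAD_FAST_LOAD_FAST c,m → push 32,36. Stack: [-16, 32, 36]
BINARY_OP & → 32 & 36 = 32. Stack: [-16, 32]
BINARY_OP % → -16 % 32 = 16. Stack: [16]
STORE_FAST x → x=16. Stack: []
LOAD_FAST_LOAD_FAST b,a → push 13,-4. Stack: [13, -4]
COMPARE_OP bool(!=) → 13 vs -4 = True. Stack: [True]
POP_JUMP_IF_FALSE → pop True; no jump. Stack: []
LOAD_FAST_LOAD_FAST b,a → push 13,-4. Stack: [13, -4]
BINARY_OP * → 13 * -4 = -52. Stack: [-52]
STORE_FAST r → r=-52. Stack: []
LOAD_CONST → push 28. Stack: [28]
LOAD_FAST m → push 36. Stack: [28, 36]
BINARY_OP + → 28 + 36 = 64. Stack: [64]
STORE_FAST p → p=64. Stack: []
LOAD_FAST p → push 64. Stack: [64]
RETURN_VALUE → return 64.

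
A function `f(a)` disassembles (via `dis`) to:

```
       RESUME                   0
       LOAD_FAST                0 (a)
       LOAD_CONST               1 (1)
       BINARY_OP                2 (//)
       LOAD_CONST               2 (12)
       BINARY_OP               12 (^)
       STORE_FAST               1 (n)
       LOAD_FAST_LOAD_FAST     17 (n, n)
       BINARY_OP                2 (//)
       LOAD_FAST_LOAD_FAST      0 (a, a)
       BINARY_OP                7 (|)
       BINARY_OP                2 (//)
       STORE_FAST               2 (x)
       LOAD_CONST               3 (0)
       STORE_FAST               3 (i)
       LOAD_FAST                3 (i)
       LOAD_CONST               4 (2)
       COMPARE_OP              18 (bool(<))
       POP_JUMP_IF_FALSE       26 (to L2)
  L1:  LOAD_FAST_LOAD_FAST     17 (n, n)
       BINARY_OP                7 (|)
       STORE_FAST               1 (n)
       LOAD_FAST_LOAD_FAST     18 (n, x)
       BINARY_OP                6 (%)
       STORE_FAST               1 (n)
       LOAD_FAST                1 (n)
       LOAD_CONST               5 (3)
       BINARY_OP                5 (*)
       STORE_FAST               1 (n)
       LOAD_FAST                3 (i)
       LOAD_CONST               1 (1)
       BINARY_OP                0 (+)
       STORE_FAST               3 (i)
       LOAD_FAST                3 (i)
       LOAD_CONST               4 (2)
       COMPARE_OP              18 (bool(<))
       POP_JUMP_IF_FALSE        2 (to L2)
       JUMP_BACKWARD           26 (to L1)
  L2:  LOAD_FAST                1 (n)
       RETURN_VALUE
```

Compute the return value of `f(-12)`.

0

LOAD_FAST a → push -12. Stack: [-12]
LOAD_CONST → push 1. Stack: [-12, 1]
BINARY_OP // → -12 // 1 = -12. Stack: [-12]
LOAD_CONST → push 12. Stack: [-12, 12]
BINARY_OP ^ → -12 ^ 12 = -8. Stack: [-8]
STORE_FAST n → n=-8. Stack: []
LOAD_FAST_LOAD_FAST n,n → push -8,-8. Stack: [-8, -8]
BINARY_OP // → -8 // -8 = 1. Stack: [1]
LOAD_FAST_LOAD_FAST a,a → push -12,-12. Stack: [1, -12, -12]
BINARY_OP | → -12 | -12 = -12. Stack: [1, -12]
BINARY_OP // → 1 // -12 = -1. Stack: [-1]
STORE_FAST x → x=-1. Stack: []
LOAD_CONST → push 0. Stack: [0]
STORE_FAST i → i=0. Stack: []
LOAD_FAST i → push 0. Stack: [0]
LOAD_CONST → push 2. Stack: [0, 2]
COMPARE_OP bool(<) → 0 vs 2 = True. Stack: [True]
POP_JUMP_IF_FALSE → pop True; no jump. Stack: []
LOAD_FAST_LOAD_FAST n,n → push -8,-8. Stack: [-8, -8]
BINARY_OP | → -8 | -8 = -8. Stack: [-8]
STORE_FAST n → n=-8. Stack: []
LOAD_FAST_LOAD_FAST n,x → push -8,-1. Stack: [-8, -1]
BINARY_OP % → -8 % -1 = 0. Stack: [0]
STORE_FAST n → n=0. Stack: []
LOAD_FAST n → push 0. Stack: [0]
LOAD_CONST → push 3. Stack: [0, 3]
BINARY_OP * → 0 * 3 = 0. Stack: [0]
STORE_FAST n → n=0. Stack: []
LOAD_FAST i → push 0. Stack: [0]
LOAD_CONST → push 1. Stack: [0, 1]
BINARY_OP + → 0 + 1 = 1. Stack: [1]
STORE_FAST i → i=1. Stack: []
LOAD_FAST i → push 1. Stack: [1]
LOAD_CONST → push 2. Stack: [1, 2]
COMPARE_OP bool(<) → 1 vs 2 = True. Stack: [True]
POP_JUMP_IF_FALSE → pop True; no jump. Stack: []
LOAD_FAST_LOAD_FAST n,n → push 0,0. Stack: [0, 0]
BINARY_OP | → 0 | 0 = 0. Stack: [0]
STORE_FAST n → n=0. Stack: []
LOAD_FAST_LOAD_FAST n,x → push 0,-1. Stack: [0, -1]
BINARY_OP % → 0 % -1 = 0. Stack: [0]
STORE_FAST n → n=0. Stack: []
LOAD_FAST n → push 0. Stack: [0]
LOAD_CONST → push 3. Stack: [0, 3]
BINARY_OP * → 0 * 3 = 0. Stack: [0]
STORE_FAST n → n=0. Stack: []
LOAD_FAST i → push 1. Stack: [1]
LOAD_CONST → push 1. Stack: [1, 1]
BINARY_OP + → 1 + 1 = 2. Stack: [2]
STORE_FAST i → i=2. Stack: []
LOAD_FAST i → push 2. Stack: [2]
LOAD_CONST → push 2. Stack: [2, 2]
COMPARE_OP bool(<) → 2 vs 2 = False. Stack: [False]
POP_JUMP_IF_FALSE → pop False; jump. Stack: []
LOAD_FAST n → push 0. Stack: [0]
RETURN_VALUE → return 0.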